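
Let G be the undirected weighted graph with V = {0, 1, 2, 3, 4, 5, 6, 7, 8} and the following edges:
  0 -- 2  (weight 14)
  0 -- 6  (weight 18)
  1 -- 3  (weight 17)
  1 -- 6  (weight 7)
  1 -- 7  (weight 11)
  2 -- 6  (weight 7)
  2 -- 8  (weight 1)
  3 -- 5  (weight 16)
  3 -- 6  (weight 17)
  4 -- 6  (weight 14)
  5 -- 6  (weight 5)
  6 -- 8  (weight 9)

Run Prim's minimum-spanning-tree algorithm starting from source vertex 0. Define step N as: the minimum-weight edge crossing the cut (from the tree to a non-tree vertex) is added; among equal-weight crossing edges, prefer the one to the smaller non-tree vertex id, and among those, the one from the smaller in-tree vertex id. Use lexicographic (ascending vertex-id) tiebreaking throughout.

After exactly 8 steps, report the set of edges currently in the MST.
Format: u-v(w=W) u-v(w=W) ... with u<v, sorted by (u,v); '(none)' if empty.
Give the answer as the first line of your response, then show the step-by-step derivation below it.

0-2(w=14) 1-6(w=7) 1-7(w=11) 2-6(w=7) 2-8(w=1) 3-5(w=16) 4-6(w=14) 5-6(w=5)

step 1: add edge 0-2 (w=14); MST = {0-2(w=14)}
step 2: add edge 2-8 (w=1); MST = {0-2(w=14) 2-8(w=1)}
step 3: add edge 2-6 (w=7); MST = {0-2(w=14) 2-6(w=7) 2-8(w=1)}
step 4: add edge 5-6 (w=5); MST = {0-2(w=14) 2-6(w=7) 2-8(w=1) 5-6(w=5)}
step 5: add edge 1-6 (w=7); MST = {0-2(w=14) 1-6(w=7) 2-6(w=7) 2-8(w=1) 5-6(w=5)}
step 6: add edge 1-7 (w=11); MST = {0-2(w=14) 1-6(w=7) 1-7(w=11) 2-6(w=7) 2-8(w=1) 5-6(w=5)}
step 7: add edge 4-6 (w=14); MST = {0-2(w=14) 1-6(w=7) 1-7(w=11) 2-6(w=7) 2-8(w=1) 4-6(w=14) 5-6(w=5)}
step 8: add edge 3-5 (w=16); MST = {0-2(w=14) 1-6(w=7) 1-7(w=11) 2-6(w=7) 2-8(w=1) 3-5(w=16) 4-6(w=14) 5-6(w=5)}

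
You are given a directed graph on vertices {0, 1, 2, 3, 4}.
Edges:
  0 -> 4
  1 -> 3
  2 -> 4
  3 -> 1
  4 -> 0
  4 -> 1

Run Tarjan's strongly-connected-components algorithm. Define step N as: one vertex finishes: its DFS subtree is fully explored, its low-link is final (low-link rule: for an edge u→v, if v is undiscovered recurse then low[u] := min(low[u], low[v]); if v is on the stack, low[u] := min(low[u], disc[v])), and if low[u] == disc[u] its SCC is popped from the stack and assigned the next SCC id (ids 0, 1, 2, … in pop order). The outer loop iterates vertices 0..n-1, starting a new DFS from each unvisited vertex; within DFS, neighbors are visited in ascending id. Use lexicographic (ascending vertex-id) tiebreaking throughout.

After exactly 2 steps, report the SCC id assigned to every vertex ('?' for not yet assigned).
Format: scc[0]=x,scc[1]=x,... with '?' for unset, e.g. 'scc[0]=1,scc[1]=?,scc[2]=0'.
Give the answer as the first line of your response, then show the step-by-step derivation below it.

scc[0]=?,scc[1]=0,scc[2]=?,scc[3]=0,scc[4]=?

step 1: low=(low[0]=0,low[1]=2,low[2]=?,low[3]=2,low[4]=0); scc=(scc[0]=?,scc[1]=?,scc[2]=?,scc[3]=?,scc[4]=?)
step 2: low=(low[0]=0,low[1]=2,low[2]=?,low[3]=2,low[4]=0); scc=(scc[0]=?,scc[1]=0,scc[2]=?,scc[3]=0,scc[4]=?)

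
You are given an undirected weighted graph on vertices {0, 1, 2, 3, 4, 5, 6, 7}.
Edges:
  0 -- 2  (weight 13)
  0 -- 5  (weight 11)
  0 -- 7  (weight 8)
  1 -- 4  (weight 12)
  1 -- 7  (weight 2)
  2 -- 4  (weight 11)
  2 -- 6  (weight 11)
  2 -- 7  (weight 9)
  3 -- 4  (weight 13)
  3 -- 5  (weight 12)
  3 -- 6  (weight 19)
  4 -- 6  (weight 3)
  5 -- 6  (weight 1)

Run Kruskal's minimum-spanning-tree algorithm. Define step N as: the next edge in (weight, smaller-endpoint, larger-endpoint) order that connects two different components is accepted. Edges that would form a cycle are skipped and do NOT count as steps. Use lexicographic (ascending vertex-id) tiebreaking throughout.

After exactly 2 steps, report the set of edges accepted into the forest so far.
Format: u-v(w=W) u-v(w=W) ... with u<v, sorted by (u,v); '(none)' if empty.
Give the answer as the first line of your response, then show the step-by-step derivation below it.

1-7(w=2) 5-6(w=1)

step 1: add edge 5-6 (w=1); MST = {5-6(w=1)}
step 2: add edge 1-7 (w=2); MST = {1-7(w=2) 5-6(w=1)}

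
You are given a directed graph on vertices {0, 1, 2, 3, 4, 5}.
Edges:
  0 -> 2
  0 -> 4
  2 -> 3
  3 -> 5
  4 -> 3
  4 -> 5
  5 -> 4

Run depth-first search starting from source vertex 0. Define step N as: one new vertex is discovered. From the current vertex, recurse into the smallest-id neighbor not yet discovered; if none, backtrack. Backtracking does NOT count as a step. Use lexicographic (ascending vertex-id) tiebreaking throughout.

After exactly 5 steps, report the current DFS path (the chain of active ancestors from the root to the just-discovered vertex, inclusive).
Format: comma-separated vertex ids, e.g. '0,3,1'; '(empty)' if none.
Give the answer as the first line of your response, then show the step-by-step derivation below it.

0,2,3,5,4

step 1: discover 0; path=0; order=0
step 2: discover 2; path=0>2; order=0,2
step 3: discover 3; path=0>2>3; order=0,2,3
step 4: discover 5; path=0>2>3>5; order=0,2,3,5
step 5: discover 4; path=0>2>3>5>4; order=0,2,3,5,4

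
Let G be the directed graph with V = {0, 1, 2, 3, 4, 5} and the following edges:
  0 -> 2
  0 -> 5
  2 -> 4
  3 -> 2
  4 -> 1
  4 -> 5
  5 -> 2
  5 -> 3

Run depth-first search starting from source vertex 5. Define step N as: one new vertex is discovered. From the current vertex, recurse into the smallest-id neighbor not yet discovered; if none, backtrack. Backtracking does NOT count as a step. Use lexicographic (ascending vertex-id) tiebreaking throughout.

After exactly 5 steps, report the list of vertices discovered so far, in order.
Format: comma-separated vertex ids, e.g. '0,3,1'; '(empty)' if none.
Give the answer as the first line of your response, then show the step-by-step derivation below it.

5,2,4,1,3

step 1: discover 5; path=5; order=5
step 2: discover 2; path=5>2; order=5,2
step 3: discover 4; path=5>2>4; order=5,2,4
step 4: discover 1; path=5>2>4>1; order=5,2,4,1
step 5: discover 3; path=5>3; order=5,2,4,1,3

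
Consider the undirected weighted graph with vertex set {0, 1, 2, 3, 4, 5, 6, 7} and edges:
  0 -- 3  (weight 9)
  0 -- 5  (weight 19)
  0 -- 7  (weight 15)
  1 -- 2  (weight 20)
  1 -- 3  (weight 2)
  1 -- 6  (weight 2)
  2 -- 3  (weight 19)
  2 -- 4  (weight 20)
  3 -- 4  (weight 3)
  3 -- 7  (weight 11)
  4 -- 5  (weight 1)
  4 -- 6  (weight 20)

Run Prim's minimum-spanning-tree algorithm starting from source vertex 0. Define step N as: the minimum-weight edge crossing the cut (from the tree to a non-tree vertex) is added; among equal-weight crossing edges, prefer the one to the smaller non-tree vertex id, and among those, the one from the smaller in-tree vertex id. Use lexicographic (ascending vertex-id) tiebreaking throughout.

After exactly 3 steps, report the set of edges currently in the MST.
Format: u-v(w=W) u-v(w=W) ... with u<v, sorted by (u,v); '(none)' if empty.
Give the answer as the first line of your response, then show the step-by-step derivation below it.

0-3(w=9) 1-3(w=2) 1-6(w=2)

step 1: add edge 0-3 (w=9); MST = {0-3(w=9)}
step 2: add edge 1-3 (w=2); MST = {0-3(w=9) 1-3(w=2)}
step 3: add edge 1-6 (w=2); MST = {0-3(w=9) 1-3(w=2) 1-6(w=2)}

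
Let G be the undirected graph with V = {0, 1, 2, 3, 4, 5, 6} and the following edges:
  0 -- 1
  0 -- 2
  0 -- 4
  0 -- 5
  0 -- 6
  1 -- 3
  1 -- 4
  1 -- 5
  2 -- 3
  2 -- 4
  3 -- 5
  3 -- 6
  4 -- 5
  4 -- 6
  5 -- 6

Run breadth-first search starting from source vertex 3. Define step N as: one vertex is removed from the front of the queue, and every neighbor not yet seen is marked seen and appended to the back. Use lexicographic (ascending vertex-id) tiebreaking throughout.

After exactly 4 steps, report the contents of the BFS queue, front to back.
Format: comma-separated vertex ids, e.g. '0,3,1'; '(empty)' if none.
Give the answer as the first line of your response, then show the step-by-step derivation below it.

6,0,4

step 1: dequeue 3; queue=[1,2,5,6]; order=3
step 2: dequeue 1; queue=[2,5,6,0,4]; order=3,1
step 3: dequeue 2; queue=[5,6,0,4]; order=3,1,2
step 4: dequeue 5; queue=[6,0,4]; order=3,1,2,5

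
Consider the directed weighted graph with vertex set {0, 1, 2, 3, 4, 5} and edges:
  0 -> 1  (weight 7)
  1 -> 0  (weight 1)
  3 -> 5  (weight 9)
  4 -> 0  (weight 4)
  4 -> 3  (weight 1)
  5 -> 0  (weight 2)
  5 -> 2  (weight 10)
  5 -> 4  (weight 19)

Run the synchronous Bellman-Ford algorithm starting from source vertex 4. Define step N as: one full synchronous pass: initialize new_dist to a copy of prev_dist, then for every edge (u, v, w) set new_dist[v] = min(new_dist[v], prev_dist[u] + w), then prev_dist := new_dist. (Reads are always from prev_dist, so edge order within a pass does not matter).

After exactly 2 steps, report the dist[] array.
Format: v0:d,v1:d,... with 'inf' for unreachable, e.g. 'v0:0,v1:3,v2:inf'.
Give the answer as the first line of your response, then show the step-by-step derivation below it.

v0:4,v1:11,v2:inf,v3:1,v4:0,v5:10

step 1: dist = v0:4,v1:inf,v2:inf,v3:1,v4:0,v5:inf
step 2: dist = v0:4,v1:11,v2:inf,v3:1,v4:0,v5:10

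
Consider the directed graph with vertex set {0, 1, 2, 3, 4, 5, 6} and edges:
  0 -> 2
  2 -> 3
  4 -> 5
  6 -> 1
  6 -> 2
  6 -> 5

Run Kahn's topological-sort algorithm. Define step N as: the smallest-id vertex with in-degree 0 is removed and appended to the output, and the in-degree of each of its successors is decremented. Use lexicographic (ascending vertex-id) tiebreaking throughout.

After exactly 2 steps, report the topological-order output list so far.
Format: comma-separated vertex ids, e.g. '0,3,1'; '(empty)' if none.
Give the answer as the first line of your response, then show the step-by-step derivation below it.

0,4

step 1: output 0; order=[0]; indeg=(0,1,1,1,0,2,0)
step 2: output 4; order=[0,4]; indeg=(0,1,1,1,0,1,0)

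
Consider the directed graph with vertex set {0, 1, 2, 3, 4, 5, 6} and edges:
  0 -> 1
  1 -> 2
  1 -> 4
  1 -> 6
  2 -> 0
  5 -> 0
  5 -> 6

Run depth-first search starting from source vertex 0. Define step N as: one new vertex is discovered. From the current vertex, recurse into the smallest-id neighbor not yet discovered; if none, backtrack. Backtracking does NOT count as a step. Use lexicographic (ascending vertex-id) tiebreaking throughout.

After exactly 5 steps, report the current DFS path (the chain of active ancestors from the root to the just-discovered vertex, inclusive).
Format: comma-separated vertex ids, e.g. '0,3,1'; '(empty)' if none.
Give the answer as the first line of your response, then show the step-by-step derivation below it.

0,1,6

step 1: discover 0; path=0; order=0
step 2: discover 1; path=0>1; order=0,1
step 3: discover 2; path=0>1>2; order=0,1,2
step 4: discover 4; path=0>1>4; order=0,1,2,4
step 5: discover 6; path=0>1>6; order=0,1,2,4,6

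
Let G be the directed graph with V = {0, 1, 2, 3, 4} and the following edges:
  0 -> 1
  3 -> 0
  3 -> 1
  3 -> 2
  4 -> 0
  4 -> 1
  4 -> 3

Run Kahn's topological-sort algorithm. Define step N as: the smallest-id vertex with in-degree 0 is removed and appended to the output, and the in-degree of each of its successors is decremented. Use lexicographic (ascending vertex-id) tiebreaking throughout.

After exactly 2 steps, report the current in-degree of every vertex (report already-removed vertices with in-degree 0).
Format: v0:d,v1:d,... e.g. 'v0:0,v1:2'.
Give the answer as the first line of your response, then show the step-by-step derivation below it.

v0:0,v1:1,v2:0,v3:0,v4:0

step 1: output 4; order=[4]; indeg=(1,2,1,0,0)
step 2: output 3; order=[4,3]; indeg=(0,1,0,0,0)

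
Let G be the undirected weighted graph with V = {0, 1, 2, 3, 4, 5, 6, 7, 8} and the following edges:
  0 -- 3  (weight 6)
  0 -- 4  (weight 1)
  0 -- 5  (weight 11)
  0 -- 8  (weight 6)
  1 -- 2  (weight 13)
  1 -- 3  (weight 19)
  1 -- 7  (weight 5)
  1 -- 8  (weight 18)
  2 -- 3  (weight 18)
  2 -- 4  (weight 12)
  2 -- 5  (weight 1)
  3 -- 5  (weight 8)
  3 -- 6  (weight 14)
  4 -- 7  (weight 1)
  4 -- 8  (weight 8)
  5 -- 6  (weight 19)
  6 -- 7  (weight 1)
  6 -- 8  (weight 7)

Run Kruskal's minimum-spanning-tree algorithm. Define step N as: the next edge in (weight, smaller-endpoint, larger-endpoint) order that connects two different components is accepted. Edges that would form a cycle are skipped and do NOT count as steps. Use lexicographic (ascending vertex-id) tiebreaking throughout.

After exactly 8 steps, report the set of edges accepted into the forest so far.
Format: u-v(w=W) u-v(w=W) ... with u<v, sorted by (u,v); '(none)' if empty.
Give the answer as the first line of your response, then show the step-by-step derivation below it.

0-3(w=6) 0-4(w=1) 0-8(w=6) 1-7(w=5) 2-5(w=1) 3-5(w=8) 4-7(w=1) 6-7(w=1)

step 1: add edge 0-4 (w=1); MST = {0-4(w=1)}
step 2: add edge 2-5 (w=1); MST = {0-4(w=1) 2-5(w=1)}
step 3: add edge 4-7 (w=1); MST = {0-4(w=1) 2-5(w=1) 4-7(w=1)}
step 4: add edge 6-7 (w=1); MST = {0-4(w=1) 2-5(w=1) 4-7(w=1) 6-7(w=1)}
step 5: add edge 1-7 (w=5); MST = {0-4(w=1) 1-7(w=5) 2-5(w=1) 4-7(w=1) 6-7(w=1)}
step 6: add edge 0-3 (w=6); MST = {0-3(w=6) 0-4(w=1) 1-7(w=5) 2-5(w=1) 4-7(w=1) 6-7(w=1)}
step 7: add edge 0-8 (w=6); MST = {0-3(w=6) 0-4(w=1) 0-8(w=6) 1-7(w=5) 2-5(w=1) 4-7(w=1) 6-7(w=1)}
step 8: add edge 3-5 (w=8); MST = {0-3(w=6) 0-4(w=1) 0-8(w=6) 1-7(w=5) 2-5(w=1) 3-5(w=8) 4-7(w=1) 6-7(w=1)}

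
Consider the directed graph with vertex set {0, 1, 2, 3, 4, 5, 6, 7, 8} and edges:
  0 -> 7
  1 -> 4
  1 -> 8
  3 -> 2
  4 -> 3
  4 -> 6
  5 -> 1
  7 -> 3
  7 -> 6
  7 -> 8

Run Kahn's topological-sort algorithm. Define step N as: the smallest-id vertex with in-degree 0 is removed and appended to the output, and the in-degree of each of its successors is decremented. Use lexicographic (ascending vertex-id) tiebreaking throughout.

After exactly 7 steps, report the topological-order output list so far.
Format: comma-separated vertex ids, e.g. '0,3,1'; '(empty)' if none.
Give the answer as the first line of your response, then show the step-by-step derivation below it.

0,5,1,4,7,3,2

step 1: output 0; order=[0]; indeg=(0,1,1,2,1,0,2,0,2)
step 2: output 5; order=[0,5]; indeg=(0,0,1,2,1,0,2,0,2)
step 3: output 1; order=[0,5,1]; indeg=(0,0,1,2,0,0,2,0,1)
step 4: output 4; order=[0,5,1,4]; indeg=(0,0,1,1,0,0,1,0,1)
step 5: output 7; order=[0,5,1,4,7]; indeg=(0,0,1,0,0,0,0,0,0)
step 6: output 3; order=[0,5,1,4,7,3]; indeg=(0,0,0,0,0,0,0,0,0)
step 7: output 2; order=[0,5,1,4,7,3,2]; indeg=(0,0,0,0,0,0,0,0,0)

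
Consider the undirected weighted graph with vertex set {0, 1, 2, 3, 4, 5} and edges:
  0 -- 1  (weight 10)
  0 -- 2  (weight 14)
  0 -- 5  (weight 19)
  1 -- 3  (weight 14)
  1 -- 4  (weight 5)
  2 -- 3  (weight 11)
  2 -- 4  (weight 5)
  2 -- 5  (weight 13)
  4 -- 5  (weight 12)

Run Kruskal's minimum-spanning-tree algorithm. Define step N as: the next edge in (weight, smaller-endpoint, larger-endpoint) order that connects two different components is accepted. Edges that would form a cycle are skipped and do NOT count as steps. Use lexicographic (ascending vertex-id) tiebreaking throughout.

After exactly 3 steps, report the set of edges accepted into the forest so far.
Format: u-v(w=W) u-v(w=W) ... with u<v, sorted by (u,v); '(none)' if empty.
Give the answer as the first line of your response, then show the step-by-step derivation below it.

0-1(w=10) 1-4(w=5) 2-4(w=5)

step 1: add edge 1-4 (w=5); MST = {1-4(w=5)}
step 2: add edge 2-4 (w=5); MST = {1-4(w=5) 2-4(w=5)}
step 3: add edge 0-1 (w=10); MST = {0-1(w=10) 1-4(w=5) 2-4(w=5)}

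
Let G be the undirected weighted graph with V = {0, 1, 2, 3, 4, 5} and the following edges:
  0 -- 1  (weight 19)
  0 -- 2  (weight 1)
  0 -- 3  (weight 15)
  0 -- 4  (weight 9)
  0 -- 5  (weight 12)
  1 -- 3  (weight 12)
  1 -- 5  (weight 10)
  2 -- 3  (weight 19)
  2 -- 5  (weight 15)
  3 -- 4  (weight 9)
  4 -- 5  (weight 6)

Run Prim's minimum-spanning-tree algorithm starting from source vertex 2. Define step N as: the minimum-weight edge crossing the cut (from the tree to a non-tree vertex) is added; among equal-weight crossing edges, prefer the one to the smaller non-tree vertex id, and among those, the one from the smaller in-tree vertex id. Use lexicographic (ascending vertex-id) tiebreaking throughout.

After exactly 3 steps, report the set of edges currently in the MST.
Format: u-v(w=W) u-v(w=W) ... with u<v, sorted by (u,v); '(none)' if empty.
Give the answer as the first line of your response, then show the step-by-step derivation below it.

0-2(w=1) 0-4(w=9) 4-5(w=6)

step 1: add edge 0-2 (w=1); MST = {0-2(w=1)}
step 2: add edge 0-4 (w=9); MST = {0-2(w=1) 0-4(w=9)}
step 3: add edge 4-5 (w=6); MST = {0-2(w=1) 0-4(w=9) 4-5(w=6)}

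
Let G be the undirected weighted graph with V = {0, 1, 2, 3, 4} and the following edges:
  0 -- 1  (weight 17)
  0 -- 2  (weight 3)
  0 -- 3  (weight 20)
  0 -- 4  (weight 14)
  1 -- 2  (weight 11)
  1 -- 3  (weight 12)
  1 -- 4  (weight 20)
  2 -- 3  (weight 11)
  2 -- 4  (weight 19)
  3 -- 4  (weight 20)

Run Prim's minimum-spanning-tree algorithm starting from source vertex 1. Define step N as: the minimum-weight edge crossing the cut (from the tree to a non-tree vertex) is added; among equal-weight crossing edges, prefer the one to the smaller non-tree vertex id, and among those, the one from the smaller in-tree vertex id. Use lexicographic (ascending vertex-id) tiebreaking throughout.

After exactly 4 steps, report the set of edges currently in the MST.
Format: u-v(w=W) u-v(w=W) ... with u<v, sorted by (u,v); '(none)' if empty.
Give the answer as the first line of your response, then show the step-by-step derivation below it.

0-2(w=3) 0-4(w=14) 1-2(w=11) 2-3(w=11)

step 1: add edge 1-2 (w=11); MST = {1-2(w=11)}
step 2: add edge 0-2 (w=3); MST = {0-2(w=3) 1-2(w=11)}
step 3: add edge 2-3 (w=11); MST = {0-2(w=3) 1-2(w=11) 2-3(w=11)}
step 4: add edge 0-4 (w=14); MST = {0-2(w=3) 0-4(w=14) 1-2(w=11) 2-3(w=11)}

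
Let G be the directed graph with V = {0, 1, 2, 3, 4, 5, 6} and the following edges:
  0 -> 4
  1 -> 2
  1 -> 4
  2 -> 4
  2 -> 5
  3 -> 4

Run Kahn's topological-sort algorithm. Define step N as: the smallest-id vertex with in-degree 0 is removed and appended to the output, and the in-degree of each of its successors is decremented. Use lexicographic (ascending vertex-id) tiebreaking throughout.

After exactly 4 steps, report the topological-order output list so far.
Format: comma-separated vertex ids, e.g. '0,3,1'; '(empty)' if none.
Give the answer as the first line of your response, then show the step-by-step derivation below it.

0,1,2,3

step 1: output 0; order=[0]; indeg=(0,0,1,0,3,1,0)
step 2: output 1; order=[0,1]; indeg=(0,0,0,0,2,1,0)
step 3: output 2; order=[0,1,2]; indeg=(0,0,0,0,1,0,0)
step 4: output 3; order=[0,1,2,3]; indeg=(0,0,0,0,0,0,0)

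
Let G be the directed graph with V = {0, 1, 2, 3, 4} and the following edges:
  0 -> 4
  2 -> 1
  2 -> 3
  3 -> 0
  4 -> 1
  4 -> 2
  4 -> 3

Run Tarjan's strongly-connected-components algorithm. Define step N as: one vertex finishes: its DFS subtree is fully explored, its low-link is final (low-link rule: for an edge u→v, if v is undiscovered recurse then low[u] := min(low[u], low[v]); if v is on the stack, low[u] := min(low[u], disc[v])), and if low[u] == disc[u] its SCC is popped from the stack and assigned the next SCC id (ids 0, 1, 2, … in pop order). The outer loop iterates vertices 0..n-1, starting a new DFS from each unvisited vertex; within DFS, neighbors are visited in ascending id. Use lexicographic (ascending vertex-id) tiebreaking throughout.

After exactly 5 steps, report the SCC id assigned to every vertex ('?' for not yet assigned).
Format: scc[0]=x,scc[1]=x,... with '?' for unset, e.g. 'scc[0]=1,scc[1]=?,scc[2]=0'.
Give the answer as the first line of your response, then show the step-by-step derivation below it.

scc[0]=1,scc[1]=0,scc[2]=1,scc[3]=1,scc[4]=1

step 1: low=(low[0]=0,low[1]=2,low[2]=?,low[3]=?,low[4]=1); scc=(scc[0]=?,scc[1]=0,scc[2]=?,scc[3]=?,scc[4]=?)
step 2: low=(low[0]=0,low[1]=2,low[2]=3,low[3]=0,low[4]=1); scc=(scc[0]=?,scc[1]=0,scc[2]=?,scc[3]=?,scc[4]=?)
step 3: low=(low[0]=0,low[1]=2,low[2]=0,low[3]=0,low[4]=1); scc=(scc[0]=?,scc[1]=0,scc[2]=?,scc[3]=?,scc[4]=?)
step 4: low=(low[0]=0,low[1]=2,low[2]=0,low[3]=0,low[4]=0); scc=(scc[0]=?,scc[1]=0,scc[2]=?,scc[3]=?,scc[4]=?)
step 5: low=(low[0]=0,low[1]=2,low[2]=0,low[3]=0,low[4]=0); scc=(scc[0]=1,scc[1]=0,scc[2]=1,scc[3]=1,scc[4]=1)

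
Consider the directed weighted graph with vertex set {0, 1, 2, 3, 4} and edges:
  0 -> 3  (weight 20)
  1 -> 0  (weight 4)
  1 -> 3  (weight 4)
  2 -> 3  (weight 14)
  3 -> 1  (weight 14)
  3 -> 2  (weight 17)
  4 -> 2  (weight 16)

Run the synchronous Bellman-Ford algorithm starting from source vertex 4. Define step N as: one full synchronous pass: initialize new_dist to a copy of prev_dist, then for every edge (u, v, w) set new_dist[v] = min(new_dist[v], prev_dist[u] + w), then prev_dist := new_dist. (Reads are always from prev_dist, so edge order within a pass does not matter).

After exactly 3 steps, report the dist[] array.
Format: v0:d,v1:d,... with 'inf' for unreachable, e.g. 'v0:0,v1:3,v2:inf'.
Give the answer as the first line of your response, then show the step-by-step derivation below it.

v0:inf,v1:44,v2:16,v3:30,v4:0

step 1: dist = v0:inf,v1:inf,v2:16,v3:inf,v4:0
step 2: dist = v0:inf,v1:inf,v2:16,v3:30,v4:0
step 3: dist = v0:inf,v1:44,v2:16,v3:30,v4:0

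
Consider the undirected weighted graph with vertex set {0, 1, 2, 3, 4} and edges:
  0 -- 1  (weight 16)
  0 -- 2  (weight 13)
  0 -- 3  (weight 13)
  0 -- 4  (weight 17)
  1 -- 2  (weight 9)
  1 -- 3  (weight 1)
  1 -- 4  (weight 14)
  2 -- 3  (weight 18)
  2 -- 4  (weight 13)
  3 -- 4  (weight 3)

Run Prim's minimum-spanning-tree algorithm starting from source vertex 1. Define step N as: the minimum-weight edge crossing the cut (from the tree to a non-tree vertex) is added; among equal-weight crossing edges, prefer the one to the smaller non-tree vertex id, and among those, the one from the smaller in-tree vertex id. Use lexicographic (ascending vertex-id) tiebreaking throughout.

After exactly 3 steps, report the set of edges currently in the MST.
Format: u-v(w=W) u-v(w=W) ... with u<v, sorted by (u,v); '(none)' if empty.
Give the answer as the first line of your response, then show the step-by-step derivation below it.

1-2(w=9) 1-3(w=1) 3-4(w=3)

step 1: add edge 1-3 (w=1); MST = {1-3(w=1)}
step 2: add edge 3-4 (w=3); MST = {1-3(w=1) 3-4(w=3)}
step 3: add edge 1-2 (w=9); MST = {1-2(w=9) 1-3(w=1) 3-4(w=3)}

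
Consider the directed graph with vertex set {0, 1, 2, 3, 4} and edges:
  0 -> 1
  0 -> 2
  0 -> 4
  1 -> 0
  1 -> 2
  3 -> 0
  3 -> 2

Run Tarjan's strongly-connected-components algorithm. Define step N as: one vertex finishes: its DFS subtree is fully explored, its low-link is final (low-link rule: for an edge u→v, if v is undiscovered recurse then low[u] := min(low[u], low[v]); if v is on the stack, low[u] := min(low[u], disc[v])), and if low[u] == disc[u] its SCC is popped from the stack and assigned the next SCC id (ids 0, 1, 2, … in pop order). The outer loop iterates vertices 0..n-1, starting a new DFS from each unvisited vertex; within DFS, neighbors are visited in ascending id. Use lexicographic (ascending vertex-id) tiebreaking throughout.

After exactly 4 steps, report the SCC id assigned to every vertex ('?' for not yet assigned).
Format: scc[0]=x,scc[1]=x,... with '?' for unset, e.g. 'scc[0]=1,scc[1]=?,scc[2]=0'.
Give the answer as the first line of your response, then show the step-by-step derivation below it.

scc[0]=2,scc[1]=2,scc[2]=0,scc[3]=?,scc[4]=1

step 1: low=(low[0]=0,low[1]=0,low[2]=2,low[3]=?,low[4]=?); scc=(scc[0]=?,scc[1]=?,scc[2]=0,scc[3]=?,scc[4]=?)
step 2: low=(low[0]=0,low[1]=0,low[2]=2,low[3]=?,low[4]=?); scc=(scc[0]=?,scc[1]=?,scc[2]=0,scc[3]=?,scc[4]=?)
step 3: low=(low[0]=0,low[1]=0,low[2]=2,low[3]=?,low[4]=3); scc=(scc[0]=?,scc[1]=?,scc[2]=0,scc[3]=?,scc[4]=1)
step 4: low=(low[0]=0,low[1]=0,low[2]=2,low[3]=?,low[4]=3); scc=(scc[0]=2,scc[1]=2,scc[2]=0,scc[3]=?,scc[4]=1)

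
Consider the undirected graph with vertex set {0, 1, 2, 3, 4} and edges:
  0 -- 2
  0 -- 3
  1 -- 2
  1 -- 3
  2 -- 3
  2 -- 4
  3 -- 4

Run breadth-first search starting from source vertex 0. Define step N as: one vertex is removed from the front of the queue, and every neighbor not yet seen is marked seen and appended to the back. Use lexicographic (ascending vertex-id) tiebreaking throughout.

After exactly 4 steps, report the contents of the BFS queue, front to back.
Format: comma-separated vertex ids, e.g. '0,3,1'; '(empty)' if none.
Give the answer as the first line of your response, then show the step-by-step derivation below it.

4

step 1: dequeue 0; queue=[2,3]; order=0
step 2: dequeue 2; queue=[3,1,4]; order=0,2
step 3: dequeue 3; queue=[1,4]; order=0,2,3
step 4: dequeue 1; queue=[4]; order=0,2,3,1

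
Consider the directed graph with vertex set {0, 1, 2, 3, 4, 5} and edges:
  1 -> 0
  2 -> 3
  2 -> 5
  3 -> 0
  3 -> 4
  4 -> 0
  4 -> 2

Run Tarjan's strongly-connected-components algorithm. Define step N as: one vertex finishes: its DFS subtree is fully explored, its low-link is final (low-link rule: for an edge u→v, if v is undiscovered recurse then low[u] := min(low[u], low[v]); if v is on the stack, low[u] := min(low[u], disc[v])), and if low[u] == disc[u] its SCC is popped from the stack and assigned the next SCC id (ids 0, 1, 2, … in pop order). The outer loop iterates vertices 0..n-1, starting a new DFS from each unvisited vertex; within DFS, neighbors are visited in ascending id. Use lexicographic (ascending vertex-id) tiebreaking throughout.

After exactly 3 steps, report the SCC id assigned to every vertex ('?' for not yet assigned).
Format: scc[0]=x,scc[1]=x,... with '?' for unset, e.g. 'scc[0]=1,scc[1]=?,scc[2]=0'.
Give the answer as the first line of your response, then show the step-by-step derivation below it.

scc[0]=0,scc[1]=1,scc[2]=?,scc[3]=?,scc[4]=?,scc[5]=?

step 1: low=(low[0]=0,low[1]=?,low[2]=?,low[3]=?,low[4]=?,low[5]=?); scc=(scc[0]=0,scc[1]=?,scc[2]=?,scc[3]=?,scc[4]=?,scc[5]=?)
step 2: low=(low[0]=0,low[1]=1,low[2]=?,low[3]=?,low[4]=?,low[5]=?); scc=(scc[0]=0,scc[1]=1,scc[2]=?,scc[3]=?,scc[4]=?,scc[5]=?)
step 3: low=(low[0]=0,low[1]=1,low[2]=2,low[3]=3,low[4]=2,low[5]=?); scc=(scc[0]=0,scc[1]=1,scc[2]=?,scc[3]=?,scc[4]=?,scc[5]=?)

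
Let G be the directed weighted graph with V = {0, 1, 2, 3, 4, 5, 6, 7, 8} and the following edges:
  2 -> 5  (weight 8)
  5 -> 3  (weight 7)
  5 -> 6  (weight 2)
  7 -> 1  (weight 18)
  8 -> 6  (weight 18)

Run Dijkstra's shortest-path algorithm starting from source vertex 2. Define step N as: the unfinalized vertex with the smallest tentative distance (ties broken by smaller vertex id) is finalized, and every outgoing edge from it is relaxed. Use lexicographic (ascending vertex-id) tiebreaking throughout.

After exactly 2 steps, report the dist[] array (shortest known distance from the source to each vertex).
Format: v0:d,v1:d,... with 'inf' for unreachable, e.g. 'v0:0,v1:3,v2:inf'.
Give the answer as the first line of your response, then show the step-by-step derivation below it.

v0:inf,v1:inf,v2:0,v3:15,v4:inf,v5:8,v6:10,v7:inf,v8:inf

step 1: dist = v0:inf,v1:inf,v2:0,v3:inf,v4:inf,v5:8,v6:inf,v7:inf,v8:inf
step 2: dist = v0:inf,v1:inf,v2:0,v3:15,v4:inf,v5:8,v6:10,v7:inf,v8:inf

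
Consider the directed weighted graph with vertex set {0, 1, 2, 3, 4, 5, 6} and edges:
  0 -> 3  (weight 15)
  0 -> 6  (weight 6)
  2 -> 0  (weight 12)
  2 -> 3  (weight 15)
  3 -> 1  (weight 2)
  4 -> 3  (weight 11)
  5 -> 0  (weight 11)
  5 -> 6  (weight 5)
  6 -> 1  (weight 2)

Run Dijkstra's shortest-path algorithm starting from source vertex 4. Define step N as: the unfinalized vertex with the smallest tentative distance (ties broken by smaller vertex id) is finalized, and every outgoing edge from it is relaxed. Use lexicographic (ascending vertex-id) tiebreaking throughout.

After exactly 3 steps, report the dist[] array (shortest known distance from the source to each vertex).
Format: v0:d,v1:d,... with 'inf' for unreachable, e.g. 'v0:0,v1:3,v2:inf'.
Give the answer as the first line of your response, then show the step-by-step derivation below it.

v0:inf,v1:13,v2:inf,v3:11,v4:0,v5:inf,v6:inf

step 1: dist = v0:inf,v1:inf,v2:inf,v3:11,v4:0,v5:inf,v6:inf
step 2: dist = v0:inf,v1:13,v2:inf,v3:11,v4:0,v5:inf,v6:inf
step 3: dist = v0:inf,v1:13,v2:inf,v3:11,v4:0,v5:inf,v6:inf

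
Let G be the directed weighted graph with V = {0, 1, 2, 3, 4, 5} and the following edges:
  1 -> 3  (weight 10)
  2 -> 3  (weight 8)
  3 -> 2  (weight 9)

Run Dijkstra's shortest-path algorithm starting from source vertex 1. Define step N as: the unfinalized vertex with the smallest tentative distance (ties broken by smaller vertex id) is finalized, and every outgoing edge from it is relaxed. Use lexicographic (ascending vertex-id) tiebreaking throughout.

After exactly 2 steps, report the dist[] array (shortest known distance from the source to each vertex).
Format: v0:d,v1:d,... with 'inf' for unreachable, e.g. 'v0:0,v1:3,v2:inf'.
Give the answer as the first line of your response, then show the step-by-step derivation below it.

v0:inf,v1:0,v2:19,v3:10,v4:inf,v5:inf

step 1: dist = v0:inf,v1:0,v2:inf,v3:10,v4:inf,v5:inf
step 2: dist = v0:inf,v1:0,v2:19,v3:10,v4:inf,v5:inf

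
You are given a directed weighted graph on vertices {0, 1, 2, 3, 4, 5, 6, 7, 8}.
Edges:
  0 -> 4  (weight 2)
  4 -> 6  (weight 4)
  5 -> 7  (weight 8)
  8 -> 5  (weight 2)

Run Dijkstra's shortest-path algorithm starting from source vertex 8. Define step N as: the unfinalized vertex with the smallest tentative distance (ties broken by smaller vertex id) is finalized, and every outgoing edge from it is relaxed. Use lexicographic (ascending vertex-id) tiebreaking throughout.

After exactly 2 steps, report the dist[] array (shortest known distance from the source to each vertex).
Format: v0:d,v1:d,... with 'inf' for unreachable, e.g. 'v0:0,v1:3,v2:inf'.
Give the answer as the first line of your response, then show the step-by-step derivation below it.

v0:inf,v1:inf,v2:inf,v3:inf,v4:inf,v5:2,v6:inf,v7:10,v8:0

step 1: dist = v0:inf,v1:inf,v2:inf,v3:inf,v4:inf,v5:2,v6:inf,v7:inf,v8:0
step 2: dist = v0:inf,v1:inf,v2:inf,v3:inf,v4:inf,v5:2,v6:inf,v7:10,v8:0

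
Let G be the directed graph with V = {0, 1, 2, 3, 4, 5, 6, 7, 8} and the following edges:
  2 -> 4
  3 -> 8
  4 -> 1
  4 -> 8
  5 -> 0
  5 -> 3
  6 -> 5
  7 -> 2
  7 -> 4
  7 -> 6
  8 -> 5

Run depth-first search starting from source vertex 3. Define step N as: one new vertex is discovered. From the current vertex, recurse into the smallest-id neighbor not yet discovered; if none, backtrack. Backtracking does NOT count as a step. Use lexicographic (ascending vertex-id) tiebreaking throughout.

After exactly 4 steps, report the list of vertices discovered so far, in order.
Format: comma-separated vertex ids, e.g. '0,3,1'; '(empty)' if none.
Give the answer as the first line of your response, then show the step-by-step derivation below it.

3,8,5,0

step 1: discover 3; path=3; order=3
step 2: discover 8; path=3>8; order=3,8
step 3: discover 5; path=3>8>5; order=3,8,5
step 4: discover 0; path=3>8>5>0; order=3,8,5,0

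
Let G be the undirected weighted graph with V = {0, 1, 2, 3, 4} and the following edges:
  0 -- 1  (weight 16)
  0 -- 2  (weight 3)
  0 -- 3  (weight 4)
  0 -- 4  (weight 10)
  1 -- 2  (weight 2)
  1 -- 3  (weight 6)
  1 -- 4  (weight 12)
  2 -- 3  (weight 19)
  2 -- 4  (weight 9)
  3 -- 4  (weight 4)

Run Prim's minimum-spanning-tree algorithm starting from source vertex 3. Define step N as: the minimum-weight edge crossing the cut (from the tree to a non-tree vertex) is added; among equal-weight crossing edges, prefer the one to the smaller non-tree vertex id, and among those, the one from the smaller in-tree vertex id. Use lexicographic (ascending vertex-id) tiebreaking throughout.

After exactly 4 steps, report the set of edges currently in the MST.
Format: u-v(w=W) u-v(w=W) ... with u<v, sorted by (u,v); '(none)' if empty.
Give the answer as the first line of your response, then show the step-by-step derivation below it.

0-2(w=3) 0-3(w=4) 1-2(w=2) 3-4(w=4)

step 1: add edge 0-3 (w=4); MST = {0-3(w=4)}
step 2: add edge 0-2 (w=3); MST = {0-2(w=3) 0-3(w=4)}
step 3: add edge 1-2 (w=2); MST = {0-2(w=3) 0-3(w=4) 1-2(w=2)}
step 4: add edge 3-4 (w=4); MST = {0-2(w=3) 0-3(w=4) 1-2(w=2) 3-4(w=4)}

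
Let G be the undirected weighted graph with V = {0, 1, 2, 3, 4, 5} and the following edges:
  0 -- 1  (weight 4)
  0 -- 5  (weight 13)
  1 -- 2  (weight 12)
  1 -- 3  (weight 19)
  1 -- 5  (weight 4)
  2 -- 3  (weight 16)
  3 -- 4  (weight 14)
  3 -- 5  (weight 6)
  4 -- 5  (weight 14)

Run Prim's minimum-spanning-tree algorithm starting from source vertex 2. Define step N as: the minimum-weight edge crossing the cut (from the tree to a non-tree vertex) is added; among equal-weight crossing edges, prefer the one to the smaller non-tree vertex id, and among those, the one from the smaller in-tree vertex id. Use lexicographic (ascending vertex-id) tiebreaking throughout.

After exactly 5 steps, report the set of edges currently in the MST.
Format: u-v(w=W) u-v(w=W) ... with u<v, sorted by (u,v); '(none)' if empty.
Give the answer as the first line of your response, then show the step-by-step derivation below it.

0-1(w=4) 1-2(w=12) 1-5(w=4) 3-4(w=14) 3-5(w=6)

step 1: add edge 1-2 (w=12); MST = {1-2(w=12)}
step 2: add edge 0-1 (w=4); MST = {0-1(w=4) 1-2(w=12)}
step 3: add edge 1-5 (w=4); MST = {0-1(w=4) 1-2(w=12) 1-5(w=4)}
step 4: add edge 3-5 (w=6); MST = {0-1(w=4) 1-2(w=12) 1-5(w=4) 3-5(w=6)}
step 5: add edge 3-4 (w=14); MST = {0-1(w=4) 1-2(w=12) 1-5(w=4) 3-4(w=14) 3-5(w=6)}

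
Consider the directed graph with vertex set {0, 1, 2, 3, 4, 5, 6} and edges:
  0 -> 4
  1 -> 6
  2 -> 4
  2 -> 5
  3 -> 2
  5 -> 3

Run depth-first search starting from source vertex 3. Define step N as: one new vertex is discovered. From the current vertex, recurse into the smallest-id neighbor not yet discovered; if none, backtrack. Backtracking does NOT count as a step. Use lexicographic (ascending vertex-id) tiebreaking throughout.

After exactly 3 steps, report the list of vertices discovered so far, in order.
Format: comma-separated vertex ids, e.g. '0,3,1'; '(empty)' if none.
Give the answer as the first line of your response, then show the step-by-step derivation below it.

3,2,4

step 1: discover 3; path=3; order=3
step 2: discover 2; path=3>2; order=3,2
step 3: discover 4; path=3>2>4; order=3,2,4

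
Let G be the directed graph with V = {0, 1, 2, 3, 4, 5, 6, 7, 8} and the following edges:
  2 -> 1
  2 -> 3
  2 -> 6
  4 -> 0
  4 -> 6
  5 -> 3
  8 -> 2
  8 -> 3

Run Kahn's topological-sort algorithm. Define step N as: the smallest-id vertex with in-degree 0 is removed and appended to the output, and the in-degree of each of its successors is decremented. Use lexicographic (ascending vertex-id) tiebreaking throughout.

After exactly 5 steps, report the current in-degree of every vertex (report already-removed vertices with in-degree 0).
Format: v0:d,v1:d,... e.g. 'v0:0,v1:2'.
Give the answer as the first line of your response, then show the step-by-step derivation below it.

v0:0,v1:1,v2:0,v3:1,v4:0,v5:0,v6:1,v7:0,v8:0

step 1: output 4; order=[4]; indeg=(0,1,1,3,0,0,1,0,0)
step 2: output 0; order=[4,0]; indeg=(0,1,1,3,0,0,1,0,0)
step 3: output 5; order=[4,0,5]; indeg=(0,1,1,2,0,0,1,0,0)
step 4: output 7; order=[4,0,5,7]; indeg=(0,1,1,2,0,0,1,0,0)
step 5: output 8; order=[4,0,5,7,8]; indeg=(0,1,0,1,0,0,1,0,0)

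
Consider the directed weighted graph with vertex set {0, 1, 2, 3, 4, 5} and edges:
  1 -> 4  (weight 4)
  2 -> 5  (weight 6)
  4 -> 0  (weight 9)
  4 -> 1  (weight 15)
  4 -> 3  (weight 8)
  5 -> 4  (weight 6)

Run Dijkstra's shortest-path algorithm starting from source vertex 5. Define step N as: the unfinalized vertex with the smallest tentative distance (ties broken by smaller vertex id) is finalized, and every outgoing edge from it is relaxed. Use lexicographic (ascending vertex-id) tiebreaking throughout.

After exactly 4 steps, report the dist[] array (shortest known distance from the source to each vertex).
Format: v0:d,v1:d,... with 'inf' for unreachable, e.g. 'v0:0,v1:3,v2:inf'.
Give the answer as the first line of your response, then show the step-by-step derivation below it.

v0:15,v1:21,v2:inf,v3:14,v4:6,v5:0

step 1: dist = v0:inf,v1:inf,v2:inf,v3:inf,v4:6,v5:0
step 2: dist = v0:15,v1:21,v2:inf,v3:14,v4:6,v5:0
step 3: dist = v0:15,v1:21,v2:inf,v3:14,v4:6,v5:0
step 4: dist = v0:15,v1:21,v2:inf,v3:14,v4:6,v5:0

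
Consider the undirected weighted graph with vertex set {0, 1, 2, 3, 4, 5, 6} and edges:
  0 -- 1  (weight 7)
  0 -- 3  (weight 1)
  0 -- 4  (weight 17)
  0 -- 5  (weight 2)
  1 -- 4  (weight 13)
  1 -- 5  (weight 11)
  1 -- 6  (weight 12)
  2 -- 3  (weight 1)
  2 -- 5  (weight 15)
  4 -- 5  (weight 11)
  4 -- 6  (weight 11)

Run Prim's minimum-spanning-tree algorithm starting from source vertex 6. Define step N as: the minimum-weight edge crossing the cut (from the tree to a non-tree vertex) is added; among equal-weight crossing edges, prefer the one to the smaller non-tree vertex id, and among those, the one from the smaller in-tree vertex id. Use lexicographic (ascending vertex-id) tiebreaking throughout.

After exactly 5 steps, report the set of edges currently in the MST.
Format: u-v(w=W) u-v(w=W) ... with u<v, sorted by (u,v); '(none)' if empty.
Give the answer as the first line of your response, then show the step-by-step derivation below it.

0-3(w=1) 0-5(w=2) 2-3(w=1) 4-5(w=11) 4-6(w=11)

step 1: add edge 4-6 (w=11); MST = {4-6(w=11)}
step 2: add edge 4-5 (w=11); MST = {4-5(w=11) 4-6(w=11)}
step 3: add edge 0-5 (w=2); MST = {0-5(w=2) 4-5(w=11) 4-6(w=11)}
step 4: add edge 0-3 (w=1); MST = {0-3(w=1) 0-5(w=2) 4-5(w=11) 4-6(w=11)}
step 5: add edge 2-3 (w=1); MST = {0-3(w=1) 0-5(w=2) 2-3(w=1) 4-5(w=11) 4-6(w=11)}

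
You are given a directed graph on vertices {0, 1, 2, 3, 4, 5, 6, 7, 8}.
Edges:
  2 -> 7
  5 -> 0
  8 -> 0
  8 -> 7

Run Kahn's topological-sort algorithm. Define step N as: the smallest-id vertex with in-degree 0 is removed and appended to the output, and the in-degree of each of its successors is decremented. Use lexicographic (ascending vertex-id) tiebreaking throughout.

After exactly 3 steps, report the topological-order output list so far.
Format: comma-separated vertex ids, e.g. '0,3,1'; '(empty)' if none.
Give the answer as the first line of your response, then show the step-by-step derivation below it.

1,2,3

step 1: output 1; order=[1]; indeg=(2,0,0,0,0,0,0,2,0)
step 2: output 2; order=[1,2]; indeg=(2,0,0,0,0,0,0,1,0)
step 3: output 3; order=[1,2,3]; indeg=(2,0,0,0,0,0,0,1,0)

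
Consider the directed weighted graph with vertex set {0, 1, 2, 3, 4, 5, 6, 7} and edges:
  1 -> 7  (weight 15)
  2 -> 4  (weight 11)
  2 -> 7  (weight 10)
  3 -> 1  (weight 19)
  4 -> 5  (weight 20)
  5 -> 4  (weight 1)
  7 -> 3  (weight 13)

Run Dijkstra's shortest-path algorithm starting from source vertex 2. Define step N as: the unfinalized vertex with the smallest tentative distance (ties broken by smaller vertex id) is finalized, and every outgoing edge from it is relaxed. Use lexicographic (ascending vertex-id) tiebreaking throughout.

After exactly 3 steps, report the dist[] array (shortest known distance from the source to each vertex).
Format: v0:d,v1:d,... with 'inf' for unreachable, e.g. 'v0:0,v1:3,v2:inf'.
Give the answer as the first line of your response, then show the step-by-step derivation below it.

v0:inf,v1:inf,v2:0,v3:23,v4:11,v5:31,v6:inf,v7:10

step 1: dist = v0:inf,v1:inf,v2:0,v3:inf,v4:11,v5:inf,v6:inf,v7:10
step 2: dist = v0:inf,v1:inf,v2:0,v3:23,v4:11,v5:inf,v6:inf,v7:10
step 3: dist = v0:inf,v1:inf,v2:0,v3:23,v4:11,v5:31,v6:inf,v7:10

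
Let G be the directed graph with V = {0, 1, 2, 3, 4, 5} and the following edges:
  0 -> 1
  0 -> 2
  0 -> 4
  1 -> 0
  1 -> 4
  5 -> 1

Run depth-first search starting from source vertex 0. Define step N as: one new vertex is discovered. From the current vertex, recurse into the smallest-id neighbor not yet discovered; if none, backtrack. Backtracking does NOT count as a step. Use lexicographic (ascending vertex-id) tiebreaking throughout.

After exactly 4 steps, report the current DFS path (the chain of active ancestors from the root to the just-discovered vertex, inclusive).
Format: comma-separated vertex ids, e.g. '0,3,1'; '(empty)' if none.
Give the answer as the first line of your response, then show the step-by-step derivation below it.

0,2

step 1: discover 0; path=0; order=0
step 2: discover 1; path=0>1; order=0,1
step 3: discover 4; path=0>1>4; order=0,1,4
step 4: discover 2; path=0>2; order=0,1,4,2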